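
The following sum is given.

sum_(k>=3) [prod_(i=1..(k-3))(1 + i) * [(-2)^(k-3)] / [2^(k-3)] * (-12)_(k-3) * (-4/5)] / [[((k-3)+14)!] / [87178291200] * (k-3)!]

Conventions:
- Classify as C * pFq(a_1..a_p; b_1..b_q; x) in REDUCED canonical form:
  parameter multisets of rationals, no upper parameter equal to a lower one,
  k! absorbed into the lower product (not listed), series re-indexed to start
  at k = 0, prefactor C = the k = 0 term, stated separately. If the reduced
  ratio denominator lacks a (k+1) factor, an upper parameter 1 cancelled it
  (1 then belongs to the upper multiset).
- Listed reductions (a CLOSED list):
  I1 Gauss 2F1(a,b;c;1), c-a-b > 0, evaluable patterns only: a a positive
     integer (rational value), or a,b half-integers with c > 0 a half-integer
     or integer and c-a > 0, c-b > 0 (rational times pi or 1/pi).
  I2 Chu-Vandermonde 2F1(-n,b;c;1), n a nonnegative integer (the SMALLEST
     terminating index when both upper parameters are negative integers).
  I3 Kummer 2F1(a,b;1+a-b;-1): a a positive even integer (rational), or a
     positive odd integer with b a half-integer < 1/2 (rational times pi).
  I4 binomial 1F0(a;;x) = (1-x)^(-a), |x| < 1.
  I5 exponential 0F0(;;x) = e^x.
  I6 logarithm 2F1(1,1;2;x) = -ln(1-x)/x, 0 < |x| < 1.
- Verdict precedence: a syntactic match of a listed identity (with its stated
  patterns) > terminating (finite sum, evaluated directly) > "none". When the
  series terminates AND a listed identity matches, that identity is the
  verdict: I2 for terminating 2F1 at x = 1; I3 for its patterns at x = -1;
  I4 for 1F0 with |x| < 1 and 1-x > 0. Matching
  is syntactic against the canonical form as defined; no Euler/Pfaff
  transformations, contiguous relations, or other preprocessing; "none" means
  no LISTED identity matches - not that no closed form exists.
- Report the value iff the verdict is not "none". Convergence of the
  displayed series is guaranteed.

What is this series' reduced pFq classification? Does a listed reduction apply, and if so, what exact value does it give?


Classification (C = -4/5): 2F1 with upper {-12, 2}, lower {15}, argument x = -1. Verdict: this is Kummer (I3) (x = -1; c = 15 equals 1+a-b for upper {-12, 2}: listed pattern). Its exact value is -28/5.

Key observation: t_0 being -4/5, the denominator's factorial ratio (prefactor -4/5) is a lower Pochhammer.
Ratio: r(k) = (-1) * (k-12) (k+2) / [(k+15) (k+1)] - rational; roots negated = parameters, x = (-1), C = -4/5.


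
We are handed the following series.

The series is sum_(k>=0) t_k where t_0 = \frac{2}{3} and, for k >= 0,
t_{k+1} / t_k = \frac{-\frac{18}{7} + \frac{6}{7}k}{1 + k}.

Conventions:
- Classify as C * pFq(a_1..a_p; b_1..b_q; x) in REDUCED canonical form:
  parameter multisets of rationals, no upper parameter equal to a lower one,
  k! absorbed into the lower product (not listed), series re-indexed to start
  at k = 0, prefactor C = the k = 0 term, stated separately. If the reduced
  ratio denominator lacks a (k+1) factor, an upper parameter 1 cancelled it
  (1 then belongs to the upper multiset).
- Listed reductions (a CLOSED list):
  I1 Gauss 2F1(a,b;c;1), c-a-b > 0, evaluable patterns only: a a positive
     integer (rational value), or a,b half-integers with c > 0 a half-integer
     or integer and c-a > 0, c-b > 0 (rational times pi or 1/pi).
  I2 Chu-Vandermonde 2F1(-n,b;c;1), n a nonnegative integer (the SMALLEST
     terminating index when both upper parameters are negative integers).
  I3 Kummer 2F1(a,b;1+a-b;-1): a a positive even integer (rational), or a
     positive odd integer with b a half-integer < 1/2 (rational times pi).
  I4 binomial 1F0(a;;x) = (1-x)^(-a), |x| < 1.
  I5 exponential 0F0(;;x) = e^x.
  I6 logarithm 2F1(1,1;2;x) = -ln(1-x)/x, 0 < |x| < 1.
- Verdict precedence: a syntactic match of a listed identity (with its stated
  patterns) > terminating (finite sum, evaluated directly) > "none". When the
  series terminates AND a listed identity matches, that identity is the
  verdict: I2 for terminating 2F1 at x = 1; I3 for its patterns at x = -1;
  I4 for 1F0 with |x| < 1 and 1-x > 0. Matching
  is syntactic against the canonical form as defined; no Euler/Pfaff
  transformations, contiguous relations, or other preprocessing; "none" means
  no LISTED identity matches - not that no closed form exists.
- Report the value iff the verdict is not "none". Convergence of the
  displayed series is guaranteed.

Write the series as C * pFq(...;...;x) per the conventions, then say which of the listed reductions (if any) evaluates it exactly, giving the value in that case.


Canonical form: C = \frac{2}{3} times 1F0 with upper {-3}, lower {-}, x = \frac{6}{7}. Verdict (x = \frac{6}{7}): the I4 binomial reduction applies (the 1F0 binomial series: exponent 3, x = \frac{6}{7}). Value: \frac{2}{1029}.

Structural cue: with t_0 = \frac{2}{3}, roots of the ratio polynomials (C = 2/3, x = 6/7) are the negated parameters.
Term ratio: r(k) = \frac{6}{7} * (k-3) / [(k+1)] - rational in k, leading ratio \frac{6}{7}; with t_0 = \frac{2}{3}, classification follows.


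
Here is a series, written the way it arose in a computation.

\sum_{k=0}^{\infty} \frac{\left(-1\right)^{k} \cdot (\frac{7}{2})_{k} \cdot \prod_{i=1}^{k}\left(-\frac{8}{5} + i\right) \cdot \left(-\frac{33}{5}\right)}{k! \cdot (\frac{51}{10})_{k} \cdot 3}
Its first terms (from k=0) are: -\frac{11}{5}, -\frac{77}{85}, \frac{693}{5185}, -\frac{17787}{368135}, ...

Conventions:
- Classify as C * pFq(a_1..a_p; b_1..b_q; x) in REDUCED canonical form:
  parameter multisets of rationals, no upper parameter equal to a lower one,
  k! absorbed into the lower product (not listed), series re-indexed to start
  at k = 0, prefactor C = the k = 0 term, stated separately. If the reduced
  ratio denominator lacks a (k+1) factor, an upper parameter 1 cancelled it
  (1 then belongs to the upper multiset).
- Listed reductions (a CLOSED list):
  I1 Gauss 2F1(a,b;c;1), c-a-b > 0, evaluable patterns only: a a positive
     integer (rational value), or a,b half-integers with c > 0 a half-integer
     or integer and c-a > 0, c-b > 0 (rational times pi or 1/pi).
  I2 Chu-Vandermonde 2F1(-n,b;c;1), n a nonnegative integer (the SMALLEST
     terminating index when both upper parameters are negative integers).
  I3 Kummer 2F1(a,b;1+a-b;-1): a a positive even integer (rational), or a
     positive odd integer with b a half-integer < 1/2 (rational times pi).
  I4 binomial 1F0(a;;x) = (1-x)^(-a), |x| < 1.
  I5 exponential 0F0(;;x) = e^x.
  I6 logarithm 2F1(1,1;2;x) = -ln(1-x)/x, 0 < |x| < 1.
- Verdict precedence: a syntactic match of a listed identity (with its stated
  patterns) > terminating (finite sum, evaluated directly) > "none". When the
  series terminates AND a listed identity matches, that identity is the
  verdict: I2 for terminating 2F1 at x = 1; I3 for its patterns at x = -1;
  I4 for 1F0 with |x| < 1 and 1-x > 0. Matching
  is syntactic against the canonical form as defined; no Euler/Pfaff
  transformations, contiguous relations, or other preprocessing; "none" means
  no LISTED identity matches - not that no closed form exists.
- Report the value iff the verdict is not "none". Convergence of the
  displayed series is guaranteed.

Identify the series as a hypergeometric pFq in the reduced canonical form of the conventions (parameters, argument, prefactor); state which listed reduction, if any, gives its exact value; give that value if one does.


First insight: t_0 being -\frac{11}{5}, the running product (C = -11/5) telescopes to a rising factorial.
Step ratio: r(k) = -1 * (k-\frac{3}{5}) (k+\frac{7}{2}) / [(k+\frac{51}{10}) (k+1)] - rational; roots negated = parameters, x = -1, C = -\frac{11}{5}.

With C = -\frac{11}{5}: the canonical form is 2F1(-\frac{3}{5}, \frac{7}{2}; \frac{51}{10}; -1). Verdict: none (x = -1): each listed identity misses the multisets {-\frac{3}{5}, \frac{7}{2}} ; {\frac{51}{10}}.


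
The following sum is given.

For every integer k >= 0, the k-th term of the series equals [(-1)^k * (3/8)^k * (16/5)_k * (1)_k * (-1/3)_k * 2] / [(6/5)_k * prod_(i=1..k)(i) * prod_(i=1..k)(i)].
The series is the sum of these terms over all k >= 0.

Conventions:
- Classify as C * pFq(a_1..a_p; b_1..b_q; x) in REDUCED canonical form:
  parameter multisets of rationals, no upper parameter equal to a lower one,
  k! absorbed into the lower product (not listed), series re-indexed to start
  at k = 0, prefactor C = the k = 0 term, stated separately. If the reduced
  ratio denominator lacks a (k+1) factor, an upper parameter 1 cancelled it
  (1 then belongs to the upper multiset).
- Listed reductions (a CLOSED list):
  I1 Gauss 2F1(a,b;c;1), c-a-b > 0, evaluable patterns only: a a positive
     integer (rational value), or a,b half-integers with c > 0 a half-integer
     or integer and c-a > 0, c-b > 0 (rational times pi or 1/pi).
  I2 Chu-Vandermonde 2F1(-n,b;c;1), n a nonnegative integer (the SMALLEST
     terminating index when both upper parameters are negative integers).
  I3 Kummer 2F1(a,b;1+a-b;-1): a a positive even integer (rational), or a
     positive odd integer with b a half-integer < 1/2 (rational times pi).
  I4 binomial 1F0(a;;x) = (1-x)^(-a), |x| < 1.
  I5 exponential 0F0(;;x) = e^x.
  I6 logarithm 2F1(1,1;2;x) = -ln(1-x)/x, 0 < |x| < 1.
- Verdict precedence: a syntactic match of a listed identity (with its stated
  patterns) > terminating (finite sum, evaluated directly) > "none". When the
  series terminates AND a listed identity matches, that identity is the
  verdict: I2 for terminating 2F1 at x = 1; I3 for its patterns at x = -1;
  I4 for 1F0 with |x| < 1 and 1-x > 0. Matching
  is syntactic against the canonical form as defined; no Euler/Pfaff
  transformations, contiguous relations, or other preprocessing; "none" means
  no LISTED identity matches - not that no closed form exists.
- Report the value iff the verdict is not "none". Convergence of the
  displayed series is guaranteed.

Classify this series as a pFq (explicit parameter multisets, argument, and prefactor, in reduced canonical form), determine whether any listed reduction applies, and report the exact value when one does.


The series (x = -3/8) is 2F1: upper {-1/3, 16/5}, lower {6/5}, prefactor 2. Verdict: none (x = -3/8): each listed identity misses the multisets {-1/3, 16/5} ; {6/5}.

Key step: x = (-3/8) and the parameter 1 appears in both the upper and lower lists and cancels.
Step ratio: r(k) = (-3/8) * (k-1/3) (k+16/5) / [(k+6/5) (k+1)] - poly over poly, x = (-3/8) from leading terms; C = 2 at k = 0.


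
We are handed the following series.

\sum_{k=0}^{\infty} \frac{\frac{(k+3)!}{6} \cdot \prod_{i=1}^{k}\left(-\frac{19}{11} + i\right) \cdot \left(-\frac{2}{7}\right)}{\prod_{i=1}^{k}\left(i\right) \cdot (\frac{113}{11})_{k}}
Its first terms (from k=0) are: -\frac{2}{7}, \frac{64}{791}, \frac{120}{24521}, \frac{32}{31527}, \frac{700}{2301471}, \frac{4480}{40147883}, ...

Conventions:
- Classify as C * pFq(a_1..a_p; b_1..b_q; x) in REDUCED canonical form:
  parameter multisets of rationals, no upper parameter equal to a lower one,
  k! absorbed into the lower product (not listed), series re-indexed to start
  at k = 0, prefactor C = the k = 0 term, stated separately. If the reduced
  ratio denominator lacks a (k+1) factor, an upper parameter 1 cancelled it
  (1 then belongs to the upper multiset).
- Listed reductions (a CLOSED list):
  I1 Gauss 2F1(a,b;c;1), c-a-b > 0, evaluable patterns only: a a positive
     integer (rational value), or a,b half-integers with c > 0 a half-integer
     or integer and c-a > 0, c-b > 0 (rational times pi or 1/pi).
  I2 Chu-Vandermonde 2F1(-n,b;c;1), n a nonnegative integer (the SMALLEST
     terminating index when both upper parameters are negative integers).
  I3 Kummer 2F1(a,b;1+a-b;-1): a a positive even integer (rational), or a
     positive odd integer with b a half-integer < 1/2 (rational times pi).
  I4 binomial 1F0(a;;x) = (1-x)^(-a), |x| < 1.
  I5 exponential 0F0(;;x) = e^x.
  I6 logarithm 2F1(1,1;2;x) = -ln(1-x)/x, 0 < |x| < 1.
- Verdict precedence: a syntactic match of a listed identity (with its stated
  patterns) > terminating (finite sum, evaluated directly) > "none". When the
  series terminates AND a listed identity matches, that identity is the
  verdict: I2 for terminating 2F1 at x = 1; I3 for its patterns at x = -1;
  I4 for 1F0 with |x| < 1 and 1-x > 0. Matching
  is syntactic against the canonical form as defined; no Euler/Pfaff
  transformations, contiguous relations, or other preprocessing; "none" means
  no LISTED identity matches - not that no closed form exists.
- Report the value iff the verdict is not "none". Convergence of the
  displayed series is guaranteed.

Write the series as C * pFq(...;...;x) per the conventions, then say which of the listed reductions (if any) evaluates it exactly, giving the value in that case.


The series (x = 1) is 2F1: upper {-\frac{8}{11}, 4}, lower {\frac{113}{11}}, prefactor -\frac{2}{7}. Verdict: the Gauss summation I1 fires (x = 1: the Gamma ratio telescopes since c-a-b = 7 > 0 and a = 4 in Z>0). Sum: -\frac{20332}{102487}.

Key observation: x = 1 and the product of the first k integers (C = -2/7) is k!.
Adjacent-term ratio: r(k) = 1 * (k-\frac{8}{11}) (k+4) / [(k+\frac{113}{11}) (k+1)] - rational in k, leading ratio 1; with t_0 = -\frac{2}{7}, classification follows.


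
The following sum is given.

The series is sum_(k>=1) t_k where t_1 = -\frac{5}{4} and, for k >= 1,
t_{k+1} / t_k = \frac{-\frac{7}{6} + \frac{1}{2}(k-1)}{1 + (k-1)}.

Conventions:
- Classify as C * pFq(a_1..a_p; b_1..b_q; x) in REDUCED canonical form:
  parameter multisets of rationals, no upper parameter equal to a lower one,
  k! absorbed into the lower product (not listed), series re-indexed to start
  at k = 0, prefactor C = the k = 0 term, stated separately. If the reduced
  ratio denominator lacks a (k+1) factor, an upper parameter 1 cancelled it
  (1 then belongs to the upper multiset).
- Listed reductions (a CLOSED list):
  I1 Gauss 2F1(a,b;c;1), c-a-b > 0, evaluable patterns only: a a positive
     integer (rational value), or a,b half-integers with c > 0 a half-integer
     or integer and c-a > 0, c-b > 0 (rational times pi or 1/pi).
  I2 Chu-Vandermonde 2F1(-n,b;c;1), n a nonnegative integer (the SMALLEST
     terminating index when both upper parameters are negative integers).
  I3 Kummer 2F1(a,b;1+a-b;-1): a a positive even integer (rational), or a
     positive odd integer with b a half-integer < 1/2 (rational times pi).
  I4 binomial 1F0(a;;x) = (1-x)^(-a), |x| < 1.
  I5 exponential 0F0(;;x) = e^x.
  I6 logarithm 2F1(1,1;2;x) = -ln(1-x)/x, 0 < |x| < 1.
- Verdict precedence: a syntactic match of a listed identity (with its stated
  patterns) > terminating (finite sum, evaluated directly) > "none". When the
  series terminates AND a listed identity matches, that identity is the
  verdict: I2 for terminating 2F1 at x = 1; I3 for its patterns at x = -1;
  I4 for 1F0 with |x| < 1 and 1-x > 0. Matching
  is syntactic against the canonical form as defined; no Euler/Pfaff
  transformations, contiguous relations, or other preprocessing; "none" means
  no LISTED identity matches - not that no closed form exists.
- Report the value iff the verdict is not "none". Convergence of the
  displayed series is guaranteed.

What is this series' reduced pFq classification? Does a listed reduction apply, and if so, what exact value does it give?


Reduced: x = \frac{1}{2}, 1F0, upper = {-\frac{7}{3}}, lower = {-}, C = -\frac{5}{4}. Verdict (x = \frac{1}{2}): binomial (I4) applies (the 1F0 binomial series: exponent 7/3, x = \frac{1}{2}). Its exact value is \left(-\frac{5}{4}\right) \cdot \left(\frac{1}{2}\right)^{\frac{7}{3}}.

First insight: from the first term -\frac{5}{4}: factor the ratio over Q (prefactor -5/4): negated roots = parameters.
Adjacent-term ratio: r(k) = \frac{1}{2} * (k-\frac{7}{3}) / [(k+1)] - rational in k, leading ratio \frac{1}{2}; with t_0 = -\frac{5}{4}, classification follows.


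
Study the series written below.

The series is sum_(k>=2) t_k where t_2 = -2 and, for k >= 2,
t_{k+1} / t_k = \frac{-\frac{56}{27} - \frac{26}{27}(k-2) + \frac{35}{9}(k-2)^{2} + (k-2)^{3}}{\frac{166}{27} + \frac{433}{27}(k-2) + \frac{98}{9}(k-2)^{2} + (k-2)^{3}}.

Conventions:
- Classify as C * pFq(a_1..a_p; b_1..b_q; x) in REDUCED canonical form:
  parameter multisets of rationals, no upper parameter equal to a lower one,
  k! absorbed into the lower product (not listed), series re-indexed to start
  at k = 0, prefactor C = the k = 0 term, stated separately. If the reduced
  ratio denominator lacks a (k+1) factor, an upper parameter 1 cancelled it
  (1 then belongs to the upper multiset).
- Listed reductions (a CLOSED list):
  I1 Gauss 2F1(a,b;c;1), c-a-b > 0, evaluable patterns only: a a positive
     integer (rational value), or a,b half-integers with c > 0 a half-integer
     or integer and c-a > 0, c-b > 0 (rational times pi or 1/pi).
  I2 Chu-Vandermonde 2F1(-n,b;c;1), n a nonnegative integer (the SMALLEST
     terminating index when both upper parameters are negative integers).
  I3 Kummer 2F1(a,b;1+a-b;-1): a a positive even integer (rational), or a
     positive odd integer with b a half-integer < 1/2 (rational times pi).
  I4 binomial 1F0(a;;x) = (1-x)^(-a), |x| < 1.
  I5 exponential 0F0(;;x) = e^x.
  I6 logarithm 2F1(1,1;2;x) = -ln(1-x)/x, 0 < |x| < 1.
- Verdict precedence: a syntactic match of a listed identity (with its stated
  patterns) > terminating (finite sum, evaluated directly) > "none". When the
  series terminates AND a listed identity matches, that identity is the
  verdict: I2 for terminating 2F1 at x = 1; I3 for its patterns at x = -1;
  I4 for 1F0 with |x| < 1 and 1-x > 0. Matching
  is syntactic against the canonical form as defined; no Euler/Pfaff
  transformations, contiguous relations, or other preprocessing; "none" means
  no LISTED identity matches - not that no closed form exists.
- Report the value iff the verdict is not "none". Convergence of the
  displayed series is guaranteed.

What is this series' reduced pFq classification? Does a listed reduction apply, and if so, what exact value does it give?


x = 1 here; the reduced form reads 2F1, upper {-\frac{7}{9}, 4}, lower {\frac{83}{9}}, C = -2. Verdict (x = 1): Gauss (I1, integer-parameter pattern) applies (x = 1: the Gamma ratio telescopes since c-a-b = 6 > 0 and a = 4 in Z>0). Exact value: -\frac{226070}{177147}.

Key observation: from the first term -2: the ratio is unreduced: k + 2/3 divides both sides (prefactor -2).
Adjacent-term ratio: r(k) = 1 * (k-\frac{7}{9}) (k+4) / [(k+\frac{83}{9}) (k+1)] ; factor over Q: parameters, x = 1, and C = -2.


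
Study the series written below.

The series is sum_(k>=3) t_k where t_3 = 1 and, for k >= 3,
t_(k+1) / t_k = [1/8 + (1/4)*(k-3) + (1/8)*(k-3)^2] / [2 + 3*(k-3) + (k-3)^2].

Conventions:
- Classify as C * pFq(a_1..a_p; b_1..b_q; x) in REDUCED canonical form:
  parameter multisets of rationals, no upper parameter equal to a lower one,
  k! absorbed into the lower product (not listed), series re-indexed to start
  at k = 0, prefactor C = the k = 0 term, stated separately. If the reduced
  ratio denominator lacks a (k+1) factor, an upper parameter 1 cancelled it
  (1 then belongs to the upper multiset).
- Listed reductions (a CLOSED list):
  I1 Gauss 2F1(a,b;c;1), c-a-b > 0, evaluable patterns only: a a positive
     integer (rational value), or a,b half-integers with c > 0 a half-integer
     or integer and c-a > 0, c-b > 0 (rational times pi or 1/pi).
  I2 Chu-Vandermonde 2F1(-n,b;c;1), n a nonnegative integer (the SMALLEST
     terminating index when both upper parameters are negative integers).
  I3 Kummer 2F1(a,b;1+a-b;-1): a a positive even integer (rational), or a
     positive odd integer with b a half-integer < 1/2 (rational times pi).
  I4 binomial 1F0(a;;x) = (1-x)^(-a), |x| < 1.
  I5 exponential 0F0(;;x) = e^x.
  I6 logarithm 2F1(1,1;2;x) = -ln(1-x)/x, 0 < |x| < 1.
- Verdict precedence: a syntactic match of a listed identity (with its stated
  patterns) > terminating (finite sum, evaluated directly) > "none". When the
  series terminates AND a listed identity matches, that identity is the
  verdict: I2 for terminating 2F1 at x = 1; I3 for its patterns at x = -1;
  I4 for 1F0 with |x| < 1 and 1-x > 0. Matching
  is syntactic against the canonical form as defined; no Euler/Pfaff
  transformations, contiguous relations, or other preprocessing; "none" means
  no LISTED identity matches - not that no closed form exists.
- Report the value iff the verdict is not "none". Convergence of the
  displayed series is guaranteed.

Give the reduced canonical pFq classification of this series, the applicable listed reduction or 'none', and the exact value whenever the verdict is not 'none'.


Structural cue: from the first term 1: roots of the ratio polynomials (C = 1, x = 1/8) are the negated parameters.
Adjacent-term ratio: r(k) = (1/8) * (k+1) (k+1) / [(k+2) (k+1)] ; factor over Q: parameters, x = (1/8), and C = 1.

x = 1/8 here; the reduced form reads 2F1, upper {1, 1}, lower {2}, C = 1. Verdict: this is the logarithmic series (I6) (the logarithm: parameters (1,1;2), x = 1/8). Exact value: (-8) * ln(7/8).


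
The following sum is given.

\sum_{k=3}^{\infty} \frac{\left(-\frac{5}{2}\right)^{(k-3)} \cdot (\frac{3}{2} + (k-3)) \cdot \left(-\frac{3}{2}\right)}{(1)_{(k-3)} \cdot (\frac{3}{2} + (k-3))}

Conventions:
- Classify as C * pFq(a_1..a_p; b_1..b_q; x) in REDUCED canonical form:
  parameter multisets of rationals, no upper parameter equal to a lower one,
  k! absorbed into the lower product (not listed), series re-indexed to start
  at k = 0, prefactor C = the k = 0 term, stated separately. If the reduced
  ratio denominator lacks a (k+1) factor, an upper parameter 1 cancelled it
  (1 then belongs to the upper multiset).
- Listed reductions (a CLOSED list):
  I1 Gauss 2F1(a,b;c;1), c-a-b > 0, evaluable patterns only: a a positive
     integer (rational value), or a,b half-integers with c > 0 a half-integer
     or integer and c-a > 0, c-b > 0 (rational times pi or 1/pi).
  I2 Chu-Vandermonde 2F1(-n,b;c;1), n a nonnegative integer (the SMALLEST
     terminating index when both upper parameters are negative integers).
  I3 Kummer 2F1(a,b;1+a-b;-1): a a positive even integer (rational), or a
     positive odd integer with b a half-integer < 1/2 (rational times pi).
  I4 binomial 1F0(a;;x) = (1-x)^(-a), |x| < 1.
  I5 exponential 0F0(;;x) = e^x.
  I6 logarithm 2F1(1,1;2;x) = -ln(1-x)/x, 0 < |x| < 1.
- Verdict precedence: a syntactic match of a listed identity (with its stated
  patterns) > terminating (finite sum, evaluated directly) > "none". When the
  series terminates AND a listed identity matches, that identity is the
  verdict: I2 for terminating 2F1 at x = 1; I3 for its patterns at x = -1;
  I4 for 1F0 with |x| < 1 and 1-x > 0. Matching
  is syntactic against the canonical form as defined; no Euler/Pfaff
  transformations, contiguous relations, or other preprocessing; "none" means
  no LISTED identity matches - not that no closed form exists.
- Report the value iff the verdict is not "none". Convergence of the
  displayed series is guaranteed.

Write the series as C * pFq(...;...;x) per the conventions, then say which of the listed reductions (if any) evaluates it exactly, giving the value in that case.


Canonical form: C = -\frac{3}{2} times 0F0 with upper {-}, lower {-}, x = -\frac{5}{2}. Verdict: the I5 exponential reduction matches (the 0F0 exponential series at x = -\frac{5}{2}). Value: \left(-\frac{3}{2}\right) \cdot e^{-\frac{5}{2}}.

Key observation: t_0 = -\frac{3}{2} here, and (1)_k (prefactor -3/2) is k! itself.
Consecutive-term ratio: r(k) = -\frac{5}{2} * 1 / [(k+1)] - rational; roots negated = parameters, x = -\frac{5}{2}, C = -\frac{3}{2}.


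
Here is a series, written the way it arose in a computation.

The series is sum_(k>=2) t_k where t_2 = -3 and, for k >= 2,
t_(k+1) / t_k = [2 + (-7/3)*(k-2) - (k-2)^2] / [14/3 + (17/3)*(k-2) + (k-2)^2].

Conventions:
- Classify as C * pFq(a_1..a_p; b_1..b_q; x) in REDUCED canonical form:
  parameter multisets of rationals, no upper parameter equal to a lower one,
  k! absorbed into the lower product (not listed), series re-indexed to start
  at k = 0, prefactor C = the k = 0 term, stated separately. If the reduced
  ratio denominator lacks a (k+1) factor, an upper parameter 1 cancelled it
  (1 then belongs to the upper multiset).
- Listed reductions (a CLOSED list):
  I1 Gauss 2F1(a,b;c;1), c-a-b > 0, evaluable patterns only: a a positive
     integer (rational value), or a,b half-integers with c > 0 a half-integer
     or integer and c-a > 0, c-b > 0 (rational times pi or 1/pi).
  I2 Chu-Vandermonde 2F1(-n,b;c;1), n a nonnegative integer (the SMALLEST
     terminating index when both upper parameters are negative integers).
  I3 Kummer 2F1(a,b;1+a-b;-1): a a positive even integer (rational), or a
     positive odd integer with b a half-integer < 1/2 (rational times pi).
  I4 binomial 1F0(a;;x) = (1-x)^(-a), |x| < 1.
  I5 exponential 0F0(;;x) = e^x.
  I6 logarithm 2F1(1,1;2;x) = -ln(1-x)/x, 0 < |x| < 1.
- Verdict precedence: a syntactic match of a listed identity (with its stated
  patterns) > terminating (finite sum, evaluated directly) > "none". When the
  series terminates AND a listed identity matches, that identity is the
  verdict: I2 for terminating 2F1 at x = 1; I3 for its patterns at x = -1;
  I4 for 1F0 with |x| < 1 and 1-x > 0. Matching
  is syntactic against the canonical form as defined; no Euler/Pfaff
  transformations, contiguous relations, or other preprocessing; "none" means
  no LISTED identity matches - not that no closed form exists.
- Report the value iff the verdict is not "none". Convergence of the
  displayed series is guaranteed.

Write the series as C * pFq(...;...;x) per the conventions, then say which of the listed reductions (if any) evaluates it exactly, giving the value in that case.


This is -3 * 2F1(-2/3, 3; 14/3; -1) in reduced canonical form. Verdict: none (x = -1): each listed identity misses the multisets {-2/3, 3} ; {14/3}.

First insight: x = (-1) and factor the ratio over Q (C = -3, x = -1): negated roots = parameters.
Step ratio: r(k) = (-1) * (k-2/3) (k+3) / [(k+14/3) (k+1)] - poly over poly, x = (-1) from leading terms; C = -3 at k = 0.


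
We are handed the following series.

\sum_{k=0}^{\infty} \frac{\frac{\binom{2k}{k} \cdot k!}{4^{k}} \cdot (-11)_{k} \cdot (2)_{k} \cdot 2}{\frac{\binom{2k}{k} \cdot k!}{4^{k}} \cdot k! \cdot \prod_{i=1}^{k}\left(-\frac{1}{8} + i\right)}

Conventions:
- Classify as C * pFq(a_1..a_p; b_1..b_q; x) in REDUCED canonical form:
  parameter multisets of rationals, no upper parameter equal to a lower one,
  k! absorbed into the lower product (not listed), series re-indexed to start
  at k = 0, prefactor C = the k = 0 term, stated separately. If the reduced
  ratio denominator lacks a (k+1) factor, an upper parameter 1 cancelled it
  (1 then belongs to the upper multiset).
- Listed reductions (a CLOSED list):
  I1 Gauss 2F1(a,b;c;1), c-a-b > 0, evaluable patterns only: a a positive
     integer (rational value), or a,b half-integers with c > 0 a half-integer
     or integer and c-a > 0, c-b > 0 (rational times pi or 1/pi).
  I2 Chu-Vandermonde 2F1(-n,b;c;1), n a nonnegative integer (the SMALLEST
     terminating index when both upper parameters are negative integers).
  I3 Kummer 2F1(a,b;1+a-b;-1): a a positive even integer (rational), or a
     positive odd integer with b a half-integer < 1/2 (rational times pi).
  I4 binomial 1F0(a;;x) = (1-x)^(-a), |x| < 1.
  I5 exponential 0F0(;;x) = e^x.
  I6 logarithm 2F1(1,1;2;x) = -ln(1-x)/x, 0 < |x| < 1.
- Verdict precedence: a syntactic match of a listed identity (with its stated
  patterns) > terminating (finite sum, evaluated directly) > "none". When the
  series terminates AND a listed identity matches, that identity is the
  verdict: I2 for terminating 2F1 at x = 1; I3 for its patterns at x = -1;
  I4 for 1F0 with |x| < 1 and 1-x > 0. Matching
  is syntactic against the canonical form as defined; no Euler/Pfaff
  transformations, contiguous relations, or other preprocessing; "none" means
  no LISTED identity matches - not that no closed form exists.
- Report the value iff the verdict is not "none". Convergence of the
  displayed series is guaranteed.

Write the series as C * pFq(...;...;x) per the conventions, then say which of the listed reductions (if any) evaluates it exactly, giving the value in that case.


Classification (C = 2): 2F1 with upper {-11, 2}, lower {\frac{7}{8}}, argument x = 1. Verdict: Chu-Vandermonde (I2) applies (terminating 2F1 at x = 1 with n = 11, b = 2, c = \frac{7}{8}). Hence: \frac{6}{2291}.

Structural cue: x = 1 and the parameter 1/2 appears in both the upper and lower lists and cancels.
Ratio: r(k) = 1 * (k-11) (k+2) / [(k+\frac{7}{8}) (k+1)] - poly over poly, x = 1 from leading terms; C = 2 at k = 0.


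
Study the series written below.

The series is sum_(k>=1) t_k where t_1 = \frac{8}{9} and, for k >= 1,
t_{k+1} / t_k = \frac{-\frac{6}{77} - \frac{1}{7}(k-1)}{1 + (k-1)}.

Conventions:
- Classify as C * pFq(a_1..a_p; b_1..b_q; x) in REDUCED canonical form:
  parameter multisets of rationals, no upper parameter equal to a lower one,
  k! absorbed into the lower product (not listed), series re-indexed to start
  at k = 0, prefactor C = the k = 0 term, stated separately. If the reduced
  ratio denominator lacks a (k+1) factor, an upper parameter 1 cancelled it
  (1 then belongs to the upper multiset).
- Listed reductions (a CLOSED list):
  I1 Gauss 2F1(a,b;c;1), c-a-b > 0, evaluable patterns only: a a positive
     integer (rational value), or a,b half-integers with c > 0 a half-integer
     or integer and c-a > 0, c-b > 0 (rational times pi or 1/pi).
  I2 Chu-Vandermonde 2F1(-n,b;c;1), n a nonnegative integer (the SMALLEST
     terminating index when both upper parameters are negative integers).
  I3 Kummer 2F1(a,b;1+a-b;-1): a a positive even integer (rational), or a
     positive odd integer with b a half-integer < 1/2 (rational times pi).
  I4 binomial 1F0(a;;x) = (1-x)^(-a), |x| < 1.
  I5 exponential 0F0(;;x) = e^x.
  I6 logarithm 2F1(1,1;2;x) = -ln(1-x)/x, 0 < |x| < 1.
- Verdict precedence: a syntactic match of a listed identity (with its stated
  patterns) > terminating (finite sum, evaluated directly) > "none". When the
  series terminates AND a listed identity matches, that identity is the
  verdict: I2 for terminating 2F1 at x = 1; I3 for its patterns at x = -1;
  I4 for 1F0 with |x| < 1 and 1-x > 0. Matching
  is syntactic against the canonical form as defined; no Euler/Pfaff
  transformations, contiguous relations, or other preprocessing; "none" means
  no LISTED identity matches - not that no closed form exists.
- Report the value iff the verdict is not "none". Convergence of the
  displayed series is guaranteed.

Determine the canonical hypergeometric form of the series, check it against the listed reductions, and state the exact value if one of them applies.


Key observation: with t_0 = \frac{8}{9}, factor the ratio over Q (C = 8/9, x = -1/7): negated roots = parameters.
Step ratio: r(k) = -\frac{1}{7} * (k+\frac{6}{11}) / [(k+1)] - rational in k. x = -\frac{1}{7}; t_0 = \frac{8}{9}; negate the roots.

With C = \frac{8}{9}: the canonical form is 1F0(\frac{6}{11}; -; -\frac{1}{7}). Verdict: the I4 binomial reduction applies (the 1F0 binomial series: exponent -6/11, x = -\frac{1}{7}). Hence: \frac{8}{9} \cdot \left(\frac{8}{7}\right)^{-\frac{6}{11}}.


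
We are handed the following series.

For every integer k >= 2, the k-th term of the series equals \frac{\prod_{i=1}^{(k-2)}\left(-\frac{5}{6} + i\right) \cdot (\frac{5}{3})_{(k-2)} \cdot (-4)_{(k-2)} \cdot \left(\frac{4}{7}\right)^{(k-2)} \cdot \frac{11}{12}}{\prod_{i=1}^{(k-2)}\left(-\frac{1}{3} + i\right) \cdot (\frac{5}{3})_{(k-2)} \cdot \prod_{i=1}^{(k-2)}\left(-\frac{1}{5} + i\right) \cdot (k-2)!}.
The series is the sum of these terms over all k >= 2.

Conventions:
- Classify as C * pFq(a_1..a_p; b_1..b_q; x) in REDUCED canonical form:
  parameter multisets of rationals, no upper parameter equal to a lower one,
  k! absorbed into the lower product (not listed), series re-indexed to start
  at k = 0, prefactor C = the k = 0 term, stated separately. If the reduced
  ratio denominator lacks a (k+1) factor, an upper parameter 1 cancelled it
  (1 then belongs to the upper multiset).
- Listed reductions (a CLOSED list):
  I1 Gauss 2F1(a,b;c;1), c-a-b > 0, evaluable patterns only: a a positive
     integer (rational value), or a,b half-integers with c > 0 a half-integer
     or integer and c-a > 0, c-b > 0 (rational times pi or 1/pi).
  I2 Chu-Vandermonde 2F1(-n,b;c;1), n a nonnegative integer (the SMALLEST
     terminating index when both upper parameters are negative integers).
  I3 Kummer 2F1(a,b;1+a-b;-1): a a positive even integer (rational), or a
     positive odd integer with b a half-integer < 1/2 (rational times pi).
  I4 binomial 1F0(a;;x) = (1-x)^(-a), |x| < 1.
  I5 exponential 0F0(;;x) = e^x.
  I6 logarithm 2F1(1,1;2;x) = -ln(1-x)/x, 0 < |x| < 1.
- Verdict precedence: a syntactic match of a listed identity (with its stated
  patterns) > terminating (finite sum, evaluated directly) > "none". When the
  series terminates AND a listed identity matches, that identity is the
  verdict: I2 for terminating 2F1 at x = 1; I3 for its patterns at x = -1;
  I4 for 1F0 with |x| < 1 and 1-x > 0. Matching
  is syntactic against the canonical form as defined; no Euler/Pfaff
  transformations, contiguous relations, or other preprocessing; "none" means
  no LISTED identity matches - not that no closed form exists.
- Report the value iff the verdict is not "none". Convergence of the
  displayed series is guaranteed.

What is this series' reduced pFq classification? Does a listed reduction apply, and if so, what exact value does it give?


Classification (C = \frac{11}{12}): 2F2 with upper {-4, \frac{1}{6}}, lower {\frac{2}{3}, \frac{4}{5}}, argument x = \frac{4}{7}. Verdict: terminating at k = 4: the factor (-4)_k kills every later term; summing the 5 survivors is exact. Value: \frac{947647}{2074464}.

The tell: t_0 being \frac{11}{12}, the running product (prefactor 11/12) telescopes to a rising factorial.
Consecutive-term ratio: r(k) = \frac{4}{7} * (k-4) (k+\frac{1}{6}) / [(k+\frac{2}{3}) (k+\frac{4}{5}) (k+1)] - poly over poly, x = \frac{4}{7} from leading terms; C = \frac{11}{12} at k = 0.


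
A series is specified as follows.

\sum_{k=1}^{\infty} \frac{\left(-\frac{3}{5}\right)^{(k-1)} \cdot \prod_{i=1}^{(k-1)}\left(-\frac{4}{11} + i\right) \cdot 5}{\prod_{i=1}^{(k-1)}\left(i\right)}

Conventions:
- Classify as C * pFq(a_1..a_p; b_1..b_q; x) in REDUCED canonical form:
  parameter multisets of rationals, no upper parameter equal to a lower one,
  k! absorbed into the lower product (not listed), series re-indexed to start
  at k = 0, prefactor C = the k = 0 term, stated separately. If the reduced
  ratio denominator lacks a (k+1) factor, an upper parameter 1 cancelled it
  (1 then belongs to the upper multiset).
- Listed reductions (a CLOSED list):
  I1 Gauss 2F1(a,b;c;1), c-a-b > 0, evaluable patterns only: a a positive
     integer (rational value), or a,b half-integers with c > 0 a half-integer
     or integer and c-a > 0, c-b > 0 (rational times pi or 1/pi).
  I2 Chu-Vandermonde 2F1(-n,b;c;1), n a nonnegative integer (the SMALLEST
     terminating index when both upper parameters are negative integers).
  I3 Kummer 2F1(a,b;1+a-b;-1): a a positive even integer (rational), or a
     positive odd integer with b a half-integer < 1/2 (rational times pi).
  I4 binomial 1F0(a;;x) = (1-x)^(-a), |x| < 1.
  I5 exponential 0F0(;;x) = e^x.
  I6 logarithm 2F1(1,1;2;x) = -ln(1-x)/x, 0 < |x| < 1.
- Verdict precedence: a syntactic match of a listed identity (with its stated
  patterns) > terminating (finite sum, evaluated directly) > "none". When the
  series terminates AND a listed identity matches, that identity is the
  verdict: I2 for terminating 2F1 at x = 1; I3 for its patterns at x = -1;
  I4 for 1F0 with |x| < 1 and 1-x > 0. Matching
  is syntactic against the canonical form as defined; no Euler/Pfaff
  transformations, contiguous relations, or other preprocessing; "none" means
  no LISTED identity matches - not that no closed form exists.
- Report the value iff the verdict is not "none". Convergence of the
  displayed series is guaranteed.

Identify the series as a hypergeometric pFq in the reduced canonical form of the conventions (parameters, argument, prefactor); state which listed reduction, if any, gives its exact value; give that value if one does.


Structural cue: x = -\frac{3}{5} and the running product (C = 5, x = -3/5) telescopes to a rising factorial.
Consecutive-term ratio: r(k) = -\frac{3}{5} * (k+\frac{7}{11}) / [(k+1)] - rational in k. x = -\frac{3}{5}; t_0 = 5; negate the roots.

Reduced: x = -\frac{3}{5}, 1F0, upper = {\frac{7}{11}}, lower = {-}, C = 5. Verdict: the binomial series (I4) applies (the 1F0 binomial series: exponent -7/11, x = -\frac{3}{5}). Its exact value is 5 \cdot \left(\frac{8}{5}\right)^{-\frac{7}{11}}.


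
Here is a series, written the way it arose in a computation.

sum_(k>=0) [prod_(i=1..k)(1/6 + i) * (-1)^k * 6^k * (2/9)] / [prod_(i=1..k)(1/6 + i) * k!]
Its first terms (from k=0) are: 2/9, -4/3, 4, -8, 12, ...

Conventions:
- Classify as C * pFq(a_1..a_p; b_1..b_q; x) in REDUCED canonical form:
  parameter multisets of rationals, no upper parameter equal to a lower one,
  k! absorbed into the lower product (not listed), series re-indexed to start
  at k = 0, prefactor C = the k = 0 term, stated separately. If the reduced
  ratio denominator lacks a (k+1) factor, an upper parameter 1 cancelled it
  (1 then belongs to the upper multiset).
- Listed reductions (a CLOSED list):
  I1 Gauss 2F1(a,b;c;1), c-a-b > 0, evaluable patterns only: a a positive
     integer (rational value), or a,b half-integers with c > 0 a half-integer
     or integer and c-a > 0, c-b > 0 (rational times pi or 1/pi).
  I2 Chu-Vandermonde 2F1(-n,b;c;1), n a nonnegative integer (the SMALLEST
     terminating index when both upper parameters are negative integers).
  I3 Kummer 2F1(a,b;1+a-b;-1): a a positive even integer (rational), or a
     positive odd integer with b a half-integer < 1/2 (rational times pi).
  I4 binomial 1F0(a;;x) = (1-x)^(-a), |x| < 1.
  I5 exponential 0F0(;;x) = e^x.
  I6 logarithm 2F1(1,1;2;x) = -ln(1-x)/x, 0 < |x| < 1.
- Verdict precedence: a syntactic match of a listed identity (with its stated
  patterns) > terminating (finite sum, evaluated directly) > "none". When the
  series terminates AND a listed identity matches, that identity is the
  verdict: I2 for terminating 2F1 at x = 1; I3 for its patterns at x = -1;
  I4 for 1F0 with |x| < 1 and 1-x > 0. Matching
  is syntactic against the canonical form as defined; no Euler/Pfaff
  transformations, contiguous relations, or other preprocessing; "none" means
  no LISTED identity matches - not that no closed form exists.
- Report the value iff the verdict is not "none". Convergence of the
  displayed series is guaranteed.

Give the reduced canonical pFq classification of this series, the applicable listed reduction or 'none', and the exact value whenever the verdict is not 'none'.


First insight: from the first term 2/9: the lower running product (prefactor 2/9) is a rising factorial.
Consecutive-term ratio: r(k) = (-6) * 1 / [(k+1)] ; factor over Q: parameters, x = (-6), and C = 2/9.

At argument -6: a 0F0 with upper {-}, lower {-}, scaled by C = 2/9. Verdict: the I5 exponential reduction fires (the 0F0 exponential series at x = -6). Value: (2/9) * e^(-6).


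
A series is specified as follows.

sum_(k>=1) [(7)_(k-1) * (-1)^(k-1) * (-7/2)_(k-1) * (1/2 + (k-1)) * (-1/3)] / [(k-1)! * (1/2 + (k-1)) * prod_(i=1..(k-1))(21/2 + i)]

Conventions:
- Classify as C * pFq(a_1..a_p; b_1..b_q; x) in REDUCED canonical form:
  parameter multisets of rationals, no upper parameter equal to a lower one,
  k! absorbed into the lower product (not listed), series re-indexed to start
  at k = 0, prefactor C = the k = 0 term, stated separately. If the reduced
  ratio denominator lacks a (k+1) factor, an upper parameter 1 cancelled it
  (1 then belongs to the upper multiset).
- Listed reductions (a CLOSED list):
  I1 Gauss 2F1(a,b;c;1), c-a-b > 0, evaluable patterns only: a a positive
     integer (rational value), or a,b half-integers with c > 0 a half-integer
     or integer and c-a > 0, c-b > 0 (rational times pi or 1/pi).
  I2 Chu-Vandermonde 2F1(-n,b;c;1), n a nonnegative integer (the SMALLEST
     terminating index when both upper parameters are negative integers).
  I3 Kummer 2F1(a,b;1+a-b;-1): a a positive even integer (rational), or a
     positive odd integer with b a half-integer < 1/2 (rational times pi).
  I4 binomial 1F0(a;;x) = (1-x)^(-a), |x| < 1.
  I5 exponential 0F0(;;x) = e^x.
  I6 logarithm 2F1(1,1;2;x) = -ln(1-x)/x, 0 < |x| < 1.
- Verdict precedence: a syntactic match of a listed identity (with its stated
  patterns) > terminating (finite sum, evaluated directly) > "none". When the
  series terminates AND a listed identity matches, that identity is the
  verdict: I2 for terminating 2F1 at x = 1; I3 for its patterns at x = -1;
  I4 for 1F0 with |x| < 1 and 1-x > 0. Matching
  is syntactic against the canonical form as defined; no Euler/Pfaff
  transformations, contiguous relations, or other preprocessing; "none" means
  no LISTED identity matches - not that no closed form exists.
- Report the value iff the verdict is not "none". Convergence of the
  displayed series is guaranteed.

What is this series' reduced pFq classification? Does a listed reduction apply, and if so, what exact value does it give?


Structural cue: x = (-1) and the factor k + 1/2 cancels (top and bottom), leaving C = -1/3.
Adjacent-term ratio: r(k) = (-1) * (k-7/2) (k+7) / [(k+23/2) (k+1)] - rational in k. x = (-1); t_0 = -1/3; negate the roots.

x = -1 here; the reduced form reads 2F1, upper {-7/2, 7}, lower {23/2}, C = -1/3. Verdict: Kummer's theorem (I3) fires (x = -1; c = 23/2 equals 1+a-b for upper {-7/2, 7}: listed pattern). Hence: (-4849845/8388608) * pi.
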